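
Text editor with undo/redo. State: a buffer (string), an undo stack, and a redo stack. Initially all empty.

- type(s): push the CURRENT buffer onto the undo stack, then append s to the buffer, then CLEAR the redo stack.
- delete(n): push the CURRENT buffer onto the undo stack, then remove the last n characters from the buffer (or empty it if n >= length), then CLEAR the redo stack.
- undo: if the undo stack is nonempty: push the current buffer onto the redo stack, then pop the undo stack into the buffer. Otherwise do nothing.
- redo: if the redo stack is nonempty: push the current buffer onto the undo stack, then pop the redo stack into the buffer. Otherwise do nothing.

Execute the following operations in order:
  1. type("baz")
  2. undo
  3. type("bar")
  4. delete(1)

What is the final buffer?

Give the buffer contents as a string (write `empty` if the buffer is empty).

After op 1 (type): buf='baz' undo_depth=1 redo_depth=0
After op 2 (undo): buf='(empty)' undo_depth=0 redo_depth=1
After op 3 (type): buf='bar' undo_depth=1 redo_depth=0
After op 4 (delete): buf='ba' undo_depth=2 redo_depth=0

Answer: ba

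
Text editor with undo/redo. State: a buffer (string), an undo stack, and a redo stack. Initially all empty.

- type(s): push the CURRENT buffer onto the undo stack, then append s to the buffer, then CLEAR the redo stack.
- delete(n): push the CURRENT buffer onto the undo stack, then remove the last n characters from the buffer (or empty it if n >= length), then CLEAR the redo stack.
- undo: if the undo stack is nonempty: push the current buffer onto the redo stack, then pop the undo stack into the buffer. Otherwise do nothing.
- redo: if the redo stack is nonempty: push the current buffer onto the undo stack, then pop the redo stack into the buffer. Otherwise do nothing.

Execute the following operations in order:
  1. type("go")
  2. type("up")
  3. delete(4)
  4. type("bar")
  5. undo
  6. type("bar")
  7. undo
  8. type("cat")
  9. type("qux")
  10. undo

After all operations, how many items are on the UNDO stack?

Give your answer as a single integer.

Answer: 4

Derivation:
After op 1 (type): buf='go' undo_depth=1 redo_depth=0
After op 2 (type): buf='goup' undo_depth=2 redo_depth=0
After op 3 (delete): buf='(empty)' undo_depth=3 redo_depth=0
After op 4 (type): buf='bar' undo_depth=4 redo_depth=0
After op 5 (undo): buf='(empty)' undo_depth=3 redo_depth=1
After op 6 (type): buf='bar' undo_depth=4 redo_depth=0
After op 7 (undo): buf='(empty)' undo_depth=3 redo_depth=1
After op 8 (type): buf='cat' undo_depth=4 redo_depth=0
After op 9 (type): buf='catqux' undo_depth=5 redo_depth=0
After op 10 (undo): buf='cat' undo_depth=4 redo_depth=1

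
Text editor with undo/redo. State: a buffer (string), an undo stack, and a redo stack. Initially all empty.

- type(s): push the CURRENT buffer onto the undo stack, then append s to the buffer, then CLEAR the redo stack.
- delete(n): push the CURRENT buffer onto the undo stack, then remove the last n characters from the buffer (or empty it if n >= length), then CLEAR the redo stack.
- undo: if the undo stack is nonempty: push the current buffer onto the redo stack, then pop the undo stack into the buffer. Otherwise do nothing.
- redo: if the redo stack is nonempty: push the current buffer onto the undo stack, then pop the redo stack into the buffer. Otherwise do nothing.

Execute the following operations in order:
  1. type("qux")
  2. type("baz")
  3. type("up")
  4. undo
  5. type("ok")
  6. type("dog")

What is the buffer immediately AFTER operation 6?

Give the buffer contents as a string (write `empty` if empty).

After op 1 (type): buf='qux' undo_depth=1 redo_depth=0
After op 2 (type): buf='quxbaz' undo_depth=2 redo_depth=0
After op 3 (type): buf='quxbazup' undo_depth=3 redo_depth=0
After op 4 (undo): buf='quxbaz' undo_depth=2 redo_depth=1
After op 5 (type): buf='quxbazok' undo_depth=3 redo_depth=0
After op 6 (type): buf='quxbazokdog' undo_depth=4 redo_depth=0

Answer: quxbazokdog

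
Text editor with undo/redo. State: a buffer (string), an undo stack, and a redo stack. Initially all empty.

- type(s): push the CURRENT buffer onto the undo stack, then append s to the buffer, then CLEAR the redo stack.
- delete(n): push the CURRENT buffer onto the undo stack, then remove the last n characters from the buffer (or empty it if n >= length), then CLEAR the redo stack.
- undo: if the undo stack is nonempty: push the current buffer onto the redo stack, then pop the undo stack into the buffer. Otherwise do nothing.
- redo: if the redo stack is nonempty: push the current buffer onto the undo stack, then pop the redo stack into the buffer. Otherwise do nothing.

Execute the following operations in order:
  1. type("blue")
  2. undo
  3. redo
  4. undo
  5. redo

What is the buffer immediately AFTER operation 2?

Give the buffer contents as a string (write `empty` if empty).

After op 1 (type): buf='blue' undo_depth=1 redo_depth=0
After op 2 (undo): buf='(empty)' undo_depth=0 redo_depth=1

Answer: empty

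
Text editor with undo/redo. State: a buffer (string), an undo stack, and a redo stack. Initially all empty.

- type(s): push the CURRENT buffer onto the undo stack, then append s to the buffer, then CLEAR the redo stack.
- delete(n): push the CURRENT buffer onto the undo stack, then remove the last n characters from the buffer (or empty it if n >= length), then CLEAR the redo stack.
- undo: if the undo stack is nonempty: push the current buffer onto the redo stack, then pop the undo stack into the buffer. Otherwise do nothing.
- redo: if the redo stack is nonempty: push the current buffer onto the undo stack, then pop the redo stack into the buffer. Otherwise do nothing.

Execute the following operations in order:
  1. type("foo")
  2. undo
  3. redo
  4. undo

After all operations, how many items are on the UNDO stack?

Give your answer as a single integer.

Answer: 0

Derivation:
After op 1 (type): buf='foo' undo_depth=1 redo_depth=0
After op 2 (undo): buf='(empty)' undo_depth=0 redo_depth=1
After op 3 (redo): buf='foo' undo_depth=1 redo_depth=0
After op 4 (undo): buf='(empty)' undo_depth=0 redo_depth=1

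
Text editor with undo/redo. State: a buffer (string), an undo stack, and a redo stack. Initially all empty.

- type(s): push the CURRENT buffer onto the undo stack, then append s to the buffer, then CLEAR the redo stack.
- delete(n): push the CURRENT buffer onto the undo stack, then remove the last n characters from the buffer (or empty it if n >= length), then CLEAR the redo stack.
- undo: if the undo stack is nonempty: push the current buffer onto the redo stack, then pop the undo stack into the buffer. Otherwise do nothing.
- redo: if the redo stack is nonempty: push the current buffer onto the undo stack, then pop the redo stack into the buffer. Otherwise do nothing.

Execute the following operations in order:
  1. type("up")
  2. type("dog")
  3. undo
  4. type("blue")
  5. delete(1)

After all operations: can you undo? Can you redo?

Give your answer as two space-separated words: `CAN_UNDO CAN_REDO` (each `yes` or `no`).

Answer: yes no

Derivation:
After op 1 (type): buf='up' undo_depth=1 redo_depth=0
After op 2 (type): buf='updog' undo_depth=2 redo_depth=0
After op 3 (undo): buf='up' undo_depth=1 redo_depth=1
After op 4 (type): buf='upblue' undo_depth=2 redo_depth=0
After op 5 (delete): buf='upblu' undo_depth=3 redo_depth=0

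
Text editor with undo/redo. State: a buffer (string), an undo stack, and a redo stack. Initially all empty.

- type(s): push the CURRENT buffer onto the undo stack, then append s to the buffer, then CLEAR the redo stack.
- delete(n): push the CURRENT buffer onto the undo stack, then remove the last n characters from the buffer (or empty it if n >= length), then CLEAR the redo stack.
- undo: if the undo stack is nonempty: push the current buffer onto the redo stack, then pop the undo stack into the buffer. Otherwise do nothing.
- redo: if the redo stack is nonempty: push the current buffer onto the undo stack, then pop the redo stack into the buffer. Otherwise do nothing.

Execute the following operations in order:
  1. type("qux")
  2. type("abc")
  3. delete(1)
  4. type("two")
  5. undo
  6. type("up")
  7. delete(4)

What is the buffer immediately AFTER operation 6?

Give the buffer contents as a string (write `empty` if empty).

Answer: quxabup

Derivation:
After op 1 (type): buf='qux' undo_depth=1 redo_depth=0
After op 2 (type): buf='quxabc' undo_depth=2 redo_depth=0
After op 3 (delete): buf='quxab' undo_depth=3 redo_depth=0
After op 4 (type): buf='quxabtwo' undo_depth=4 redo_depth=0
After op 5 (undo): buf='quxab' undo_depth=3 redo_depth=1
After op 6 (type): buf='quxabup' undo_depth=4 redo_depth=0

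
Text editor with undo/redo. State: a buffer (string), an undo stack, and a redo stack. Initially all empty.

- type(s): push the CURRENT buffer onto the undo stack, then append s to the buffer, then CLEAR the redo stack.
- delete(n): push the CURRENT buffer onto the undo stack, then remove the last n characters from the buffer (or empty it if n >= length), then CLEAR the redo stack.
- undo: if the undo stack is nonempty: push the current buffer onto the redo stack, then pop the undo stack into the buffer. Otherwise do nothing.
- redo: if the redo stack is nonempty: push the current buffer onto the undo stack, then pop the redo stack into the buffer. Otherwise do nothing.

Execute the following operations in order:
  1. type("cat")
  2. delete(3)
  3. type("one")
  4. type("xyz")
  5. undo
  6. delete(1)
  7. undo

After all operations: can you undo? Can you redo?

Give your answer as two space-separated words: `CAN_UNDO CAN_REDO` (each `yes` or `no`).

Answer: yes yes

Derivation:
After op 1 (type): buf='cat' undo_depth=1 redo_depth=0
After op 2 (delete): buf='(empty)' undo_depth=2 redo_depth=0
After op 3 (type): buf='one' undo_depth=3 redo_depth=0
After op 4 (type): buf='onexyz' undo_depth=4 redo_depth=0
After op 5 (undo): buf='one' undo_depth=3 redo_depth=1
After op 6 (delete): buf='on' undo_depth=4 redo_depth=0
After op 7 (undo): buf='one' undo_depth=3 redo_depth=1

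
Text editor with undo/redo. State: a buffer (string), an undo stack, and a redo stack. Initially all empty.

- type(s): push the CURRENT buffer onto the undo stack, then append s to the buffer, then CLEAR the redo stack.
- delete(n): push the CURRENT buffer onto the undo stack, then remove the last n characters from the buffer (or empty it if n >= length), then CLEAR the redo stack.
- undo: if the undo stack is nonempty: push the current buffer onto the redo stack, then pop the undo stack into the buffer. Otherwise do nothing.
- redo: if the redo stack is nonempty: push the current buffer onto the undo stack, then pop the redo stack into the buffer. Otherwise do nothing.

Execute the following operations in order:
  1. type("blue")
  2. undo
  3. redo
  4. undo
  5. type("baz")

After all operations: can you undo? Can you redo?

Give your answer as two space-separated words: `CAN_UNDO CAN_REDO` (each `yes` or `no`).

After op 1 (type): buf='blue' undo_depth=1 redo_depth=0
After op 2 (undo): buf='(empty)' undo_depth=0 redo_depth=1
After op 3 (redo): buf='blue' undo_depth=1 redo_depth=0
After op 4 (undo): buf='(empty)' undo_depth=0 redo_depth=1
After op 5 (type): buf='baz' undo_depth=1 redo_depth=0

Answer: yes no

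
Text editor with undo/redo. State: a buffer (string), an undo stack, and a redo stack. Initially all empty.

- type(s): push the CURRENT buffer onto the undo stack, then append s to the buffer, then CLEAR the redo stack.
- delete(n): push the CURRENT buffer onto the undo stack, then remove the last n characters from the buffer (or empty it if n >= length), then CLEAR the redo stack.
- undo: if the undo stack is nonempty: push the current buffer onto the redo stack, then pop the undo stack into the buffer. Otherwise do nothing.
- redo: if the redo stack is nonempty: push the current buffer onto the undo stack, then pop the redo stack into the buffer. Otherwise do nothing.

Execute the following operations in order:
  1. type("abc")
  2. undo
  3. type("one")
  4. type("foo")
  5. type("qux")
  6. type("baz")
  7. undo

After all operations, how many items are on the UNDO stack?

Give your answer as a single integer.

Answer: 3

Derivation:
After op 1 (type): buf='abc' undo_depth=1 redo_depth=0
After op 2 (undo): buf='(empty)' undo_depth=0 redo_depth=1
After op 3 (type): buf='one' undo_depth=1 redo_depth=0
After op 4 (type): buf='onefoo' undo_depth=2 redo_depth=0
After op 5 (type): buf='onefooqux' undo_depth=3 redo_depth=0
After op 6 (type): buf='onefooquxbaz' undo_depth=4 redo_depth=0
After op 7 (undo): buf='onefooqux' undo_depth=3 redo_depth=1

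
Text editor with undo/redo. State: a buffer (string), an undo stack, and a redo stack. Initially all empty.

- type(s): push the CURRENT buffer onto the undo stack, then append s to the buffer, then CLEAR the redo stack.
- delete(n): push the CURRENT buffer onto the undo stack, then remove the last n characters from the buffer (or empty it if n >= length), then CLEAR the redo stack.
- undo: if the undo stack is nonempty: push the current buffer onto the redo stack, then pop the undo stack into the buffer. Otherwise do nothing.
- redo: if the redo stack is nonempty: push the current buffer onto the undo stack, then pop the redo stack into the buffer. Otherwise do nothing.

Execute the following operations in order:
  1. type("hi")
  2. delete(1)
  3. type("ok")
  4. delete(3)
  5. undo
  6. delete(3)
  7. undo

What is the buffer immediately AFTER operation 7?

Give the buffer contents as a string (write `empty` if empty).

After op 1 (type): buf='hi' undo_depth=1 redo_depth=0
After op 2 (delete): buf='h' undo_depth=2 redo_depth=0
After op 3 (type): buf='hok' undo_depth=3 redo_depth=0
After op 4 (delete): buf='(empty)' undo_depth=4 redo_depth=0
After op 5 (undo): buf='hok' undo_depth=3 redo_depth=1
After op 6 (delete): buf='(empty)' undo_depth=4 redo_depth=0
After op 7 (undo): buf='hok' undo_depth=3 redo_depth=1

Answer: hok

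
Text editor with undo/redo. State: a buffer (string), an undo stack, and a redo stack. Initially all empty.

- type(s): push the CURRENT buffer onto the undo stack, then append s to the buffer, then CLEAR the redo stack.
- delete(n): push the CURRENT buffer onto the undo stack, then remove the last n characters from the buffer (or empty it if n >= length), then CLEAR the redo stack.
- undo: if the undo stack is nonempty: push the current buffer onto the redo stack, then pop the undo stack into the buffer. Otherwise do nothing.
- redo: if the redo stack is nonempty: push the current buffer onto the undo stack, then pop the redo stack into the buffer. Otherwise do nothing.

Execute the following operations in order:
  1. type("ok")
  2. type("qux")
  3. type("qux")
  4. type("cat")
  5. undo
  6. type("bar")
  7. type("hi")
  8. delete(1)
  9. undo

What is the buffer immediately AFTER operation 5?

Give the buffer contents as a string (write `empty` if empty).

After op 1 (type): buf='ok' undo_depth=1 redo_depth=0
After op 2 (type): buf='okqux' undo_depth=2 redo_depth=0
After op 3 (type): buf='okquxqux' undo_depth=3 redo_depth=0
After op 4 (type): buf='okquxquxcat' undo_depth=4 redo_depth=0
After op 5 (undo): buf='okquxqux' undo_depth=3 redo_depth=1

Answer: okquxqux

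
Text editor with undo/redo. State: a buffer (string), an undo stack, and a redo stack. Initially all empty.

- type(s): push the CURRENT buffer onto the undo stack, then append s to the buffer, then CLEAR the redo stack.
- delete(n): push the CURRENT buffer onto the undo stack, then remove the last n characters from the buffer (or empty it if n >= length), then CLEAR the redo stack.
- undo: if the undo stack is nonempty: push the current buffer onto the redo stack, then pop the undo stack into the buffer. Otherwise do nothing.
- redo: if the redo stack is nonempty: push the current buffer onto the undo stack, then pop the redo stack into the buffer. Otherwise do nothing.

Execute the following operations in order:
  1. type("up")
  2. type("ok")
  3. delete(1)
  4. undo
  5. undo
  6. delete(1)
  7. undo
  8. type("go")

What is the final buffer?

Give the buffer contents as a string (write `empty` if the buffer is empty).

Answer: upgo

Derivation:
After op 1 (type): buf='up' undo_depth=1 redo_depth=0
After op 2 (type): buf='upok' undo_depth=2 redo_depth=0
After op 3 (delete): buf='upo' undo_depth=3 redo_depth=0
After op 4 (undo): buf='upok' undo_depth=2 redo_depth=1
After op 5 (undo): buf='up' undo_depth=1 redo_depth=2
After op 6 (delete): buf='u' undo_depth=2 redo_depth=0
After op 7 (undo): buf='up' undo_depth=1 redo_depth=1
After op 8 (type): buf='upgo' undo_depth=2 redo_depth=0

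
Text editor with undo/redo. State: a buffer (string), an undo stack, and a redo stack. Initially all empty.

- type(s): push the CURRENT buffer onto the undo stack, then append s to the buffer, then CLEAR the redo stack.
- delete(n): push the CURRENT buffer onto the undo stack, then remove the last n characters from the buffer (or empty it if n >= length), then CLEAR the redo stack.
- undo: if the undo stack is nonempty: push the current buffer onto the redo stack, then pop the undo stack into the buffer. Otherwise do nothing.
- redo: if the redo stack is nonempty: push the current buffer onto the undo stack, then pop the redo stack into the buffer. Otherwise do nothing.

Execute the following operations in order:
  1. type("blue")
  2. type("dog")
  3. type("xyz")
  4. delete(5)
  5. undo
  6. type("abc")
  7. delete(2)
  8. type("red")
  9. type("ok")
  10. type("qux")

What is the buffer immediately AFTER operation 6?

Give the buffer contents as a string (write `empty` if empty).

Answer: bluedogxyzabc

Derivation:
After op 1 (type): buf='blue' undo_depth=1 redo_depth=0
After op 2 (type): buf='bluedog' undo_depth=2 redo_depth=0
After op 3 (type): buf='bluedogxyz' undo_depth=3 redo_depth=0
After op 4 (delete): buf='blued' undo_depth=4 redo_depth=0
After op 5 (undo): buf='bluedogxyz' undo_depth=3 redo_depth=1
After op 6 (type): buf='bluedogxyzabc' undo_depth=4 redo_depth=0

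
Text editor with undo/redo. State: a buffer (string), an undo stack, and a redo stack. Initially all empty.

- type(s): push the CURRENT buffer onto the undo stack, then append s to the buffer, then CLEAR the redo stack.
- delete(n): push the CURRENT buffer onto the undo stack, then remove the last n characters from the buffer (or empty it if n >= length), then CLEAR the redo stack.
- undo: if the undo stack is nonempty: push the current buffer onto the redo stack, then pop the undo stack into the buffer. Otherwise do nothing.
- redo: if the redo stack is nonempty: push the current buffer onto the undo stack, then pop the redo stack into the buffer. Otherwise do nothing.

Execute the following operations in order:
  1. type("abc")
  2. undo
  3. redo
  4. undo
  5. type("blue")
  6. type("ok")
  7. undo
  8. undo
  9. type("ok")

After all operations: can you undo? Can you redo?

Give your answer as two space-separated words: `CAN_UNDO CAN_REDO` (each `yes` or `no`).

After op 1 (type): buf='abc' undo_depth=1 redo_depth=0
After op 2 (undo): buf='(empty)' undo_depth=0 redo_depth=1
After op 3 (redo): buf='abc' undo_depth=1 redo_depth=0
After op 4 (undo): buf='(empty)' undo_depth=0 redo_depth=1
After op 5 (type): buf='blue' undo_depth=1 redo_depth=0
After op 6 (type): buf='blueok' undo_depth=2 redo_depth=0
After op 7 (undo): buf='blue' undo_depth=1 redo_depth=1
After op 8 (undo): buf='(empty)' undo_depth=0 redo_depth=2
After op 9 (type): buf='ok' undo_depth=1 redo_depth=0

Answer: yes no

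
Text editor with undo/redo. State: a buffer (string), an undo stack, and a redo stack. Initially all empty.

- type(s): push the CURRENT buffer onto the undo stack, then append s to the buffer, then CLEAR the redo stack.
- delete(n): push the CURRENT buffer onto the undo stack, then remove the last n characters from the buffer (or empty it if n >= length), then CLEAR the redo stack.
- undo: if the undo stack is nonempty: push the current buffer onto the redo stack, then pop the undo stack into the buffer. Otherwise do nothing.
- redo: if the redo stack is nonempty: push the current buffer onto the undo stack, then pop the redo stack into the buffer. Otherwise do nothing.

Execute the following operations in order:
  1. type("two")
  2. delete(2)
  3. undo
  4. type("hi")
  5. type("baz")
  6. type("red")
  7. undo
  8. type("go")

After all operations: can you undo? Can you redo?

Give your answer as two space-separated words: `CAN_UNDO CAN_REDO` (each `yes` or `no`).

After op 1 (type): buf='two' undo_depth=1 redo_depth=0
After op 2 (delete): buf='t' undo_depth=2 redo_depth=0
After op 3 (undo): buf='two' undo_depth=1 redo_depth=1
After op 4 (type): buf='twohi' undo_depth=2 redo_depth=0
After op 5 (type): buf='twohibaz' undo_depth=3 redo_depth=0
After op 6 (type): buf='twohibazred' undo_depth=4 redo_depth=0
After op 7 (undo): buf='twohibaz' undo_depth=3 redo_depth=1
After op 8 (type): buf='twohibazgo' undo_depth=4 redo_depth=0

Answer: yes no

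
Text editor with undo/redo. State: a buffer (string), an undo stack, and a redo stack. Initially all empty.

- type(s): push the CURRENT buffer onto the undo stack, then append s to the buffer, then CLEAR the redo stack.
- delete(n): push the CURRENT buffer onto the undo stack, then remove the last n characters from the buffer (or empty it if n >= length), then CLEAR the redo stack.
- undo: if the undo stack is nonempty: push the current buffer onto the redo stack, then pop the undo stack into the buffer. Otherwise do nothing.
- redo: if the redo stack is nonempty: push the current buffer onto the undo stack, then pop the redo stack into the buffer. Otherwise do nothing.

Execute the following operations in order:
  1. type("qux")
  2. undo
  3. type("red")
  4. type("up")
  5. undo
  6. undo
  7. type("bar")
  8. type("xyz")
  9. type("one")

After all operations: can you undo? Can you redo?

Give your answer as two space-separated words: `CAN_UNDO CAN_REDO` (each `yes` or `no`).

Answer: yes no

Derivation:
After op 1 (type): buf='qux' undo_depth=1 redo_depth=0
After op 2 (undo): buf='(empty)' undo_depth=0 redo_depth=1
After op 3 (type): buf='red' undo_depth=1 redo_depth=0
After op 4 (type): buf='redup' undo_depth=2 redo_depth=0
After op 5 (undo): buf='red' undo_depth=1 redo_depth=1
After op 6 (undo): buf='(empty)' undo_depth=0 redo_depth=2
After op 7 (type): buf='bar' undo_depth=1 redo_depth=0
After op 8 (type): buf='barxyz' undo_depth=2 redo_depth=0
After op 9 (type): buf='barxyzone' undo_depth=3 redo_depth=0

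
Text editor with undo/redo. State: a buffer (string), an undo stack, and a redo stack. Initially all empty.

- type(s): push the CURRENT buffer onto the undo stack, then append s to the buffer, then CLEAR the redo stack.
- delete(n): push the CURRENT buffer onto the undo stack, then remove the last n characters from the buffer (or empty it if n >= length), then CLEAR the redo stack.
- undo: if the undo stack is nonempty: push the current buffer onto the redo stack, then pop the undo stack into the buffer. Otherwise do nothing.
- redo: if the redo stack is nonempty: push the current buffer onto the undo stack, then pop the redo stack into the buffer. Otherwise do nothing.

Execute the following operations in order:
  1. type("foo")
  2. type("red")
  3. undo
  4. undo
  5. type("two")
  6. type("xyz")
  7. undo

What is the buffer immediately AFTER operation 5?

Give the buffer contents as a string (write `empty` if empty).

After op 1 (type): buf='foo' undo_depth=1 redo_depth=0
After op 2 (type): buf='foored' undo_depth=2 redo_depth=0
After op 3 (undo): buf='foo' undo_depth=1 redo_depth=1
After op 4 (undo): buf='(empty)' undo_depth=0 redo_depth=2
After op 5 (type): buf='two' undo_depth=1 redo_depth=0

Answer: two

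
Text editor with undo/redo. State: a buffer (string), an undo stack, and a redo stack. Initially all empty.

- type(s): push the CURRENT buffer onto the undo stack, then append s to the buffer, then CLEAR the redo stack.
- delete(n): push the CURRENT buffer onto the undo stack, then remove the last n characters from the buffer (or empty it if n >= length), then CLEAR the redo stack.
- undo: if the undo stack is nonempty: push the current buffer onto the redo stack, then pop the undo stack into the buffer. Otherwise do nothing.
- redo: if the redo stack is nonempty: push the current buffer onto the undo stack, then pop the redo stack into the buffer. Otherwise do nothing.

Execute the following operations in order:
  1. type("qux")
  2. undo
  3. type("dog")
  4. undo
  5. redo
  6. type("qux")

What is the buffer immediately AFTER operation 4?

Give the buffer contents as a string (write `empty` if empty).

After op 1 (type): buf='qux' undo_depth=1 redo_depth=0
After op 2 (undo): buf='(empty)' undo_depth=0 redo_depth=1
After op 3 (type): buf='dog' undo_depth=1 redo_depth=0
After op 4 (undo): buf='(empty)' undo_depth=0 redo_depth=1

Answer: empty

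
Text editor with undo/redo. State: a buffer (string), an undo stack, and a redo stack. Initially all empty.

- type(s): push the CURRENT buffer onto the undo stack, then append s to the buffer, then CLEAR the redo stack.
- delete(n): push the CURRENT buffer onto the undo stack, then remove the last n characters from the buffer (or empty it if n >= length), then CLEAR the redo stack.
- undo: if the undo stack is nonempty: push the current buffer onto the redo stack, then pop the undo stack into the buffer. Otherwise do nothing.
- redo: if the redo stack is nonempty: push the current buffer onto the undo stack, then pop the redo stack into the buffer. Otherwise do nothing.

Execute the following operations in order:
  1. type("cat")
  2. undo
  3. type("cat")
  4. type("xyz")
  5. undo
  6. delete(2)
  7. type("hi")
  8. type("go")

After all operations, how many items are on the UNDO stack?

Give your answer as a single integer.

After op 1 (type): buf='cat' undo_depth=1 redo_depth=0
After op 2 (undo): buf='(empty)' undo_depth=0 redo_depth=1
After op 3 (type): buf='cat' undo_depth=1 redo_depth=0
After op 4 (type): buf='catxyz' undo_depth=2 redo_depth=0
After op 5 (undo): buf='cat' undo_depth=1 redo_depth=1
After op 6 (delete): buf='c' undo_depth=2 redo_depth=0
After op 7 (type): buf='chi' undo_depth=3 redo_depth=0
After op 8 (type): buf='chigo' undo_depth=4 redo_depth=0

Answer: 4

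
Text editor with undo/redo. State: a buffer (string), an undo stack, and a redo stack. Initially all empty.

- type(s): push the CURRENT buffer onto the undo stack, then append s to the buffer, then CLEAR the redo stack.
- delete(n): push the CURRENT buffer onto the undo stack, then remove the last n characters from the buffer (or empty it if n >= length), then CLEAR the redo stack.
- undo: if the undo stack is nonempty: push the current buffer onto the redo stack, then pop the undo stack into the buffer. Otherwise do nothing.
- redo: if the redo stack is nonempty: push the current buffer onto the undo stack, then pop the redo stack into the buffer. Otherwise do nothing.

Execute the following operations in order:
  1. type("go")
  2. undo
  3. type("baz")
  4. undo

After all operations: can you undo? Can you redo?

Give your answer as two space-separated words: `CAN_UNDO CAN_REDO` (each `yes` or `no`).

Answer: no yes

Derivation:
After op 1 (type): buf='go' undo_depth=1 redo_depth=0
After op 2 (undo): buf='(empty)' undo_depth=0 redo_depth=1
After op 3 (type): buf='baz' undo_depth=1 redo_depth=0
After op 4 (undo): buf='(empty)' undo_depth=0 redo_depth=1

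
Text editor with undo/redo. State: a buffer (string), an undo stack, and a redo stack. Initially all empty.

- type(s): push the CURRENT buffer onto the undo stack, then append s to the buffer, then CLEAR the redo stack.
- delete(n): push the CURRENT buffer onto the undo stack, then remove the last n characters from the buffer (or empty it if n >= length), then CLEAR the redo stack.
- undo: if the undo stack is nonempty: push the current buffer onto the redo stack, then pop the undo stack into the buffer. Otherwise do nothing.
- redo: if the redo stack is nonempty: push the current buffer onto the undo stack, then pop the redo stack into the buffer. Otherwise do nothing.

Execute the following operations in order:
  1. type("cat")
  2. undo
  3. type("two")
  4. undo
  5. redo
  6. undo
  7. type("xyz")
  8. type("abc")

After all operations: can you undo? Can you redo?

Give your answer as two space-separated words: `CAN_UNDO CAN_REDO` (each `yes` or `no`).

After op 1 (type): buf='cat' undo_depth=1 redo_depth=0
After op 2 (undo): buf='(empty)' undo_depth=0 redo_depth=1
After op 3 (type): buf='two' undo_depth=1 redo_depth=0
After op 4 (undo): buf='(empty)' undo_depth=0 redo_depth=1
After op 5 (redo): buf='two' undo_depth=1 redo_depth=0
After op 6 (undo): buf='(empty)' undo_depth=0 redo_depth=1
After op 7 (type): buf='xyz' undo_depth=1 redo_depth=0
After op 8 (type): buf='xyzabc' undo_depth=2 redo_depth=0

Answer: yes no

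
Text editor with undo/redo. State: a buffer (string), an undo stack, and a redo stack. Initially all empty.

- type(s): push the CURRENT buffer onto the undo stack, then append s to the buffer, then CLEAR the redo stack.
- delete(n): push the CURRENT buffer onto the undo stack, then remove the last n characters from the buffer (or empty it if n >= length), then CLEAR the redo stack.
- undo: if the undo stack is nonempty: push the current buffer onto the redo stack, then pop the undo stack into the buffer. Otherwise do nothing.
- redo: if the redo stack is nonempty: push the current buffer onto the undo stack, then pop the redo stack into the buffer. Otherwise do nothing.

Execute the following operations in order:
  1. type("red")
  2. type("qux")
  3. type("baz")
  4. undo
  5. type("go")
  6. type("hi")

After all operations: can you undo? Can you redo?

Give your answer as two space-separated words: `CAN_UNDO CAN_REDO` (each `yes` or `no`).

After op 1 (type): buf='red' undo_depth=1 redo_depth=0
After op 2 (type): buf='redqux' undo_depth=2 redo_depth=0
After op 3 (type): buf='redquxbaz' undo_depth=3 redo_depth=0
After op 4 (undo): buf='redqux' undo_depth=2 redo_depth=1
After op 5 (type): buf='redquxgo' undo_depth=3 redo_depth=0
After op 6 (type): buf='redquxgohi' undo_depth=4 redo_depth=0

Answer: yes no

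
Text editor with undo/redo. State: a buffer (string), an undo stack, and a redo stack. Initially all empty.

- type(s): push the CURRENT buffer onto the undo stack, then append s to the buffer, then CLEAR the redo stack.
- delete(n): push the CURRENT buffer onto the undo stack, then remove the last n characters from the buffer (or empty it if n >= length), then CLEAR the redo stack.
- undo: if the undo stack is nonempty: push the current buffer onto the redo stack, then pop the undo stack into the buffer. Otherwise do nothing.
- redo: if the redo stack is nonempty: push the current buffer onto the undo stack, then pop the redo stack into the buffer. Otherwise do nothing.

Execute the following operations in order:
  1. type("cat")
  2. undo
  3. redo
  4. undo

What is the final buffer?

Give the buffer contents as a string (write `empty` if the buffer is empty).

Answer: empty

Derivation:
After op 1 (type): buf='cat' undo_depth=1 redo_depth=0
After op 2 (undo): buf='(empty)' undo_depth=0 redo_depth=1
After op 3 (redo): buf='cat' undo_depth=1 redo_depth=0
After op 4 (undo): buf='(empty)' undo_depth=0 redo_depth=1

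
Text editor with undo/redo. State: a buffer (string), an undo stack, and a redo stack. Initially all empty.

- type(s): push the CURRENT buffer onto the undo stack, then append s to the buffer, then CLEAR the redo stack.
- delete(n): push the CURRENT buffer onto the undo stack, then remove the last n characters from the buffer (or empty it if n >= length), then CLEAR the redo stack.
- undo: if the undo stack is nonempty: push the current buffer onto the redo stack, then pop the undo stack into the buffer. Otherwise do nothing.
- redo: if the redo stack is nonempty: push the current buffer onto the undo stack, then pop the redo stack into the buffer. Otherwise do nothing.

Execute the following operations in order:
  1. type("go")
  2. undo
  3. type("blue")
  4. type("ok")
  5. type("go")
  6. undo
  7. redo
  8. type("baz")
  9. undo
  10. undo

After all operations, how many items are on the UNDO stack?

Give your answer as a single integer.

Answer: 2

Derivation:
After op 1 (type): buf='go' undo_depth=1 redo_depth=0
After op 2 (undo): buf='(empty)' undo_depth=0 redo_depth=1
After op 3 (type): buf='blue' undo_depth=1 redo_depth=0
After op 4 (type): buf='blueok' undo_depth=2 redo_depth=0
After op 5 (type): buf='blueokgo' undo_depth=3 redo_depth=0
After op 6 (undo): buf='blueok' undo_depth=2 redo_depth=1
After op 7 (redo): buf='blueokgo' undo_depth=3 redo_depth=0
After op 8 (type): buf='blueokgobaz' undo_depth=4 redo_depth=0
After op 9 (undo): buf='blueokgo' undo_depth=3 redo_depth=1
After op 10 (undo): buf='blueok' undo_depth=2 redo_depth=2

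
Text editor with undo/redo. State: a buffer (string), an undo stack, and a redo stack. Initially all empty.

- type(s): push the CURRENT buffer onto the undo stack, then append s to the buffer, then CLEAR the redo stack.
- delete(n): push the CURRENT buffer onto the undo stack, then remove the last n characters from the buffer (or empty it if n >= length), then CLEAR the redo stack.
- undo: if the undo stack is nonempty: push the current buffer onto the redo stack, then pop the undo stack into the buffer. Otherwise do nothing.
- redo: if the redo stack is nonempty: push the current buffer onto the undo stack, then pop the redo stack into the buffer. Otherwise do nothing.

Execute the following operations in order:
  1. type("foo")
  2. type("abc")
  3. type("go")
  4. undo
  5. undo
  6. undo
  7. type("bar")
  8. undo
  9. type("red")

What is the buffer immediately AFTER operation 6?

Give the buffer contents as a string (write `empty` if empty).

Answer: empty

Derivation:
After op 1 (type): buf='foo' undo_depth=1 redo_depth=0
After op 2 (type): buf='fooabc' undo_depth=2 redo_depth=0
After op 3 (type): buf='fooabcgo' undo_depth=3 redo_depth=0
After op 4 (undo): buf='fooabc' undo_depth=2 redo_depth=1
After op 5 (undo): buf='foo' undo_depth=1 redo_depth=2
After op 6 (undo): buf='(empty)' undo_depth=0 redo_depth=3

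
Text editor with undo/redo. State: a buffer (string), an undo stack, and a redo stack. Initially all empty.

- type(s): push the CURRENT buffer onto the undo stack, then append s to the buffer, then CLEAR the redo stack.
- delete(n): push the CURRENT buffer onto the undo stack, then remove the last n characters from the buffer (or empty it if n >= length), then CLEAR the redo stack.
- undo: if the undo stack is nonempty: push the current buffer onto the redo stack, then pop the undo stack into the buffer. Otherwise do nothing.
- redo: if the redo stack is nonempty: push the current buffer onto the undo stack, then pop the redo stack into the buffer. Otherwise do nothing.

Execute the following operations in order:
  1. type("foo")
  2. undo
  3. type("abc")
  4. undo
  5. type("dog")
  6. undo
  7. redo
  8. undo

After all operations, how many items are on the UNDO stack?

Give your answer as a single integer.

After op 1 (type): buf='foo' undo_depth=1 redo_depth=0
After op 2 (undo): buf='(empty)' undo_depth=0 redo_depth=1
After op 3 (type): buf='abc' undo_depth=1 redo_depth=0
After op 4 (undo): buf='(empty)' undo_depth=0 redo_depth=1
After op 5 (type): buf='dog' undo_depth=1 redo_depth=0
After op 6 (undo): buf='(empty)' undo_depth=0 redo_depth=1
After op 7 (redo): buf='dog' undo_depth=1 redo_depth=0
After op 8 (undo): buf='(empty)' undo_depth=0 redo_depth=1

Answer: 0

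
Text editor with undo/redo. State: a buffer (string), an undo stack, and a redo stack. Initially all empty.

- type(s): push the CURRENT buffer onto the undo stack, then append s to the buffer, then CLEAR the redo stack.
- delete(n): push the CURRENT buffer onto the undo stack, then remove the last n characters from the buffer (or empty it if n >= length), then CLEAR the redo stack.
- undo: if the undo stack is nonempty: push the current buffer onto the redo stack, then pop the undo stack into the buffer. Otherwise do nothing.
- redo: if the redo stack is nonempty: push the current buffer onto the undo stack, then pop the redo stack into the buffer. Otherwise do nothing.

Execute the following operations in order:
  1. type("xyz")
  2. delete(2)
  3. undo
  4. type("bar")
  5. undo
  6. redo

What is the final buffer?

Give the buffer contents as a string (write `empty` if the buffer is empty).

After op 1 (type): buf='xyz' undo_depth=1 redo_depth=0
After op 2 (delete): buf='x' undo_depth=2 redo_depth=0
After op 3 (undo): buf='xyz' undo_depth=1 redo_depth=1
After op 4 (type): buf='xyzbar' undo_depth=2 redo_depth=0
After op 5 (undo): buf='xyz' undo_depth=1 redo_depth=1
After op 6 (redo): buf='xyzbar' undo_depth=2 redo_depth=0

Answer: xyzbar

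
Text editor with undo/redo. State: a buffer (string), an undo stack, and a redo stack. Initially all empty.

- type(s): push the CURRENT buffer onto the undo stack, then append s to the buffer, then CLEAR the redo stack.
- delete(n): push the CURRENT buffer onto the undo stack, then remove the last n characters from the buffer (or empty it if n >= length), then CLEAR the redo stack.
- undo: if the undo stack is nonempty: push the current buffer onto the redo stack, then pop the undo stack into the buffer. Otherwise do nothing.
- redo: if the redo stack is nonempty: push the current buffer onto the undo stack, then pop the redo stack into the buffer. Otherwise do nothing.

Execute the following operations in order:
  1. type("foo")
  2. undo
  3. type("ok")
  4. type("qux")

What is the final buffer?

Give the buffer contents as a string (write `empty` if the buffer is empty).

After op 1 (type): buf='foo' undo_depth=1 redo_depth=0
After op 2 (undo): buf='(empty)' undo_depth=0 redo_depth=1
After op 3 (type): buf='ok' undo_depth=1 redo_depth=0
After op 4 (type): buf='okqux' undo_depth=2 redo_depth=0

Answer: okqux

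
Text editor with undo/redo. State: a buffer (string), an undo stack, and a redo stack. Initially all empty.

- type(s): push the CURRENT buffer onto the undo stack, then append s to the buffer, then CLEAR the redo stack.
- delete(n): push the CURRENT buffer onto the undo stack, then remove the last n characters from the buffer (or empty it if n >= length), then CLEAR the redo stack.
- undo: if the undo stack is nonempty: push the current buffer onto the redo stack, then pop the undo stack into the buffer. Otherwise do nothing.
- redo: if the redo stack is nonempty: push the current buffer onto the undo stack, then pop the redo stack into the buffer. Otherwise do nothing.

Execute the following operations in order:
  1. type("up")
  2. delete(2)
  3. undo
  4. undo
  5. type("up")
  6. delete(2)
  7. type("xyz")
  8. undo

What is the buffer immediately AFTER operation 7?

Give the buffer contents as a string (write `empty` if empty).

After op 1 (type): buf='up' undo_depth=1 redo_depth=0
After op 2 (delete): buf='(empty)' undo_depth=2 redo_depth=0
After op 3 (undo): buf='up' undo_depth=1 redo_depth=1
After op 4 (undo): buf='(empty)' undo_depth=0 redo_depth=2
After op 5 (type): buf='up' undo_depth=1 redo_depth=0
After op 6 (delete): buf='(empty)' undo_depth=2 redo_depth=0
After op 7 (type): buf='xyz' undo_depth=3 redo_depth=0

Answer: xyz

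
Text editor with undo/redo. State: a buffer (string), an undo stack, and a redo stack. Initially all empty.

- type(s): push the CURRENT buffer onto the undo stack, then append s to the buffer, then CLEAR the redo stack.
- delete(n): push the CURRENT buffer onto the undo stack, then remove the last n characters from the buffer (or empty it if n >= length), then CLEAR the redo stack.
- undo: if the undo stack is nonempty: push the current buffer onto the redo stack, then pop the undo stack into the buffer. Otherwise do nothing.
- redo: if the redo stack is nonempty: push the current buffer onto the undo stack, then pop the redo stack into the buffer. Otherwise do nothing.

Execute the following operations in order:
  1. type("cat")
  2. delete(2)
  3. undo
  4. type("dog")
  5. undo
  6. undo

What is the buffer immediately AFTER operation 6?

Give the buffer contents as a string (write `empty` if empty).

Answer: empty

Derivation:
After op 1 (type): buf='cat' undo_depth=1 redo_depth=0
After op 2 (delete): buf='c' undo_depth=2 redo_depth=0
After op 3 (undo): buf='cat' undo_depth=1 redo_depth=1
After op 4 (type): buf='catdog' undo_depth=2 redo_depth=0
After op 5 (undo): buf='cat' undo_depth=1 redo_depth=1
After op 6 (undo): buf='(empty)' undo_depth=0 redo_depth=2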